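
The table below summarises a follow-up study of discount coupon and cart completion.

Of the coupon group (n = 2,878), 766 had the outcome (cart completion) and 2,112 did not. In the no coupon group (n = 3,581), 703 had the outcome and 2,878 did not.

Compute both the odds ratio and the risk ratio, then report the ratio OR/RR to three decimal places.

From the description: a = 766, b = 2112, c = 703, d = 2878.
OR = (766·2878)/(2112·703) = 2204548/1484736 = 1.48481
Risk in exposed = 766/2878 = 0.26616; risk in unexposed = 703/3581 = 0.19631; RR = 1.35577
OR/RR = 1.48481 / 1.35577 = 1.09517
The outcome is not rare, so the OR lies further from 1 than the RR.

1.095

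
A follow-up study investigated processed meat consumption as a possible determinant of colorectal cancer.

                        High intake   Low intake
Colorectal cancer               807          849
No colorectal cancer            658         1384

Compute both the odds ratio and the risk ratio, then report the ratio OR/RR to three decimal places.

1.380

Reading the table with exposure as columns: a = 807 (High intake, case), b = 658 (High intake, non-case), c = 849 (Low intake, case), d = 1384.
OR = (807·1384)/(658·849) = 1116888/558642 = 1.99929
Risk in exposed = 807/1465 = 0.55085; risk in unexposed = 849/2233 = 0.38021; RR = 1.44883
OR/RR = 1.99929 / 1.44883 = 1.37994
The outcome is not rare, so the OR lies further from 1 than the RR.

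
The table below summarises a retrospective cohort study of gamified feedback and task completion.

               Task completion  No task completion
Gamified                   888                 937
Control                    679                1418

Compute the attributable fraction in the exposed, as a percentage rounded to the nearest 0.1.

33.5

Cells: a = 888, b = 937, c = 679, d = 1418.
Risk in exposed = 888/1825 = 0.48658; risk in unexposed = 679/2097 = 0.32380.
RR = 0.48658/0.32380 = 1.50272
AR% = (RR − 1)/RR × 100 = (1.50272 − 1)/1.50272 × 100 = 33.4541%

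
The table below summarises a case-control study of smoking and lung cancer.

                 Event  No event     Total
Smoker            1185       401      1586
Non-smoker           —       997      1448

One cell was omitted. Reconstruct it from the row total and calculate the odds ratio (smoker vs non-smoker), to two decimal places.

6.53

The missing cell is in the unexposed row: 1448 − 997 = 451.
So a = 1185, b = 401, c = 451, d = 997.
OR = (a·d)/(b·c) = (1185 × 997) / (401 × 451) = 1181445 / 180851 = 6.53270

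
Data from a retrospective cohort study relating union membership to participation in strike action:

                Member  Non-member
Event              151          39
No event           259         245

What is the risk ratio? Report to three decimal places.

2.682

Reading the table with exposure as columns: a = 151 (Member, case), b = 259 (Member, non-case), c = 39 (Non-member, case), d = 245.
Risk in exposed = 151/410 = 0.36829; risk in unexposed = 39/284 = 0.13732.
RR = 0.36829 / 0.13732 = 2.68193
The risk among the exposed is 2.68 times that among the unexposed.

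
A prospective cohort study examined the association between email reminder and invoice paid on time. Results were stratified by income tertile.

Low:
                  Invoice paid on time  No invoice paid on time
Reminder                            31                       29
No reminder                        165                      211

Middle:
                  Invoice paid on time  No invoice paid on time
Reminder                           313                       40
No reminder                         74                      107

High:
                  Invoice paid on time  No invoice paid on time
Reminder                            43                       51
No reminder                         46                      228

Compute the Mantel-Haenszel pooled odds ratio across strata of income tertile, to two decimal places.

OR_MH = Σ(aᵢdᵢ/nᵢ) / Σ(bᵢcᵢ/nᵢ), where nᵢ is the stratum total.
Stratum 1 (Low): n = 436; a·d/n = 31·211/436 = 15.0023; b·c/n = 29·165/436 = 10.9748
Stratum 2 (Middle): n = 534; a·d/n = 313·107/534 = 62.7172; b·c/n = 40·74/534 = 5.5431
Stratum 3 (High): n = 368; a·d/n = 43·228/368 = 26.6413; b·c/n = 51·46/368 = 6.3750
OR_MH = (15.0023 + 62.7172 + 26.6413) / (10.9748 + 5.5431 + 6.3750) = 104.3608 / 22.8928 = 4.55867

4.56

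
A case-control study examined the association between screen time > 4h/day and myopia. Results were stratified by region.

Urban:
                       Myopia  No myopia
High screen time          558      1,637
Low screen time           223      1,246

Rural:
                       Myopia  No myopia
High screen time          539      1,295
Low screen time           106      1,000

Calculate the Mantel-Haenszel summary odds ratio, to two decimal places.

OR_MH = Σ(aᵢdᵢ/nᵢ) / Σ(bᵢcᵢ/nᵢ), where nᵢ is the stratum total.
Stratum 1 (Urban): n = 3664; a·d/n = 558·1246/3664 = 189.7566; b·c/n = 1637·223/3664 = 99.6318
Stratum 2 (Rural): n = 2940; a·d/n = 539·1000/2940 = 183.3333; b·c/n = 1295·106/2940 = 46.6905
OR_MH = (189.7566 + 183.3333) / (99.6318 + 46.6905) = 373.0899 / 146.3223 = 2.54978

2.55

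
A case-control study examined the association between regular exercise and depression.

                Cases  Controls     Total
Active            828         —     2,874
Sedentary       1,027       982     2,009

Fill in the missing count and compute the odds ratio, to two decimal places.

0.39

The missing cell is in the exposed row: 2874 − 828 = 2046.
So a = 828, b = 2046, c = 1027, d = 982.
OR = (a·d)/(b·c) = (828 × 982) / (2046 × 1027) = 813096 / 2101242 = 0.38696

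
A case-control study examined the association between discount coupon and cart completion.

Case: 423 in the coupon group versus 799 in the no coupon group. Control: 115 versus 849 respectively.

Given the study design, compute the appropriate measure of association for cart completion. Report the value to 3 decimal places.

From the description: a = 423, b = 115, c = 799, d = 849.
This is a case-control study: participants were sampled on outcome status, so risks in the source population cannot be estimated directly — relative risk is not valid here. The odds ratio is the appropriate measure.
OR = (a·d)/(b·c) = (423 × 849) / (115 × 799) = 359127 / 91885 = 3.90844

3.908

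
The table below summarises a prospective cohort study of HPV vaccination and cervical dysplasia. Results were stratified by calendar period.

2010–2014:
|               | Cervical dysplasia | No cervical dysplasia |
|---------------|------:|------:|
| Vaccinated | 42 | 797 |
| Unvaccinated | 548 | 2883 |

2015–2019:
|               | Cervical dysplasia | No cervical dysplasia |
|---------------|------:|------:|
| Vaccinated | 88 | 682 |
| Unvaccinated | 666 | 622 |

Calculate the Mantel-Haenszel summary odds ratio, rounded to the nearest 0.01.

0.17

OR_MH = Σ(aᵢdᵢ/nᵢ) / Σ(bᵢcᵢ/nᵢ), where nᵢ is the stratum total.
Stratum 1 (2010–2014): n = 4270; a·d/n = 42·2883/4270 = 28.3574; b·c/n = 797·548/4270 = 102.2848
Stratum 2 (2015–2019): n = 2058; a·d/n = 88·622/2058 = 26.5967; b·c/n = 682·666/2058 = 220.7055
OR_MH = (28.3574 + 26.5967) / (102.2848 + 220.7055) = 54.9541 / 322.9903 = 0.17014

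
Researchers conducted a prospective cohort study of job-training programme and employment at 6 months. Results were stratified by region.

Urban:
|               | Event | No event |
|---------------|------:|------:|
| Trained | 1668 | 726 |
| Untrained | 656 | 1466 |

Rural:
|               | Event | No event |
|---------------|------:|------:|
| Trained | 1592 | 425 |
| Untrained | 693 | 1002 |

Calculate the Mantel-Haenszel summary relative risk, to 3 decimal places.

RR_MH = Σ(aᵢ·n₀ᵢ/nᵢ) / Σ(cᵢ·n₁ᵢ/nᵢ), with n₁ᵢ = aᵢ+bᵢ (exposed), n₀ᵢ = cᵢ+dᵢ (unexposed), nᵢ = n₁ᵢ+n₀ᵢ.
Stratum 1 (Urban): n₁ = 2394, n₀ = 2122, n = 4516; a·n₀/n = 1668·2122/4516 = 783.7679; c·n₁/n = 656·2394/4516 = 347.7555
Stratum 2 (Rural): n₁ = 2017, n₀ = 1695, n = 3712; a·n₀/n = 1592·1695/3712 = 726.9504; c·n₁/n = 693·2017/3712 = 376.5574
RR_MH = (783.7679 + 726.9504) / (347.7555 + 376.5574) = 1510.7184 / 724.3129 = 2.08573

2.086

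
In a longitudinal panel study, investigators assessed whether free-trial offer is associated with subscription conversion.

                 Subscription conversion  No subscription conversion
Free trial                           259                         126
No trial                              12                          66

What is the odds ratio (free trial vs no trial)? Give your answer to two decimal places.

Cells: a = 259, b = 126, c = 12, d = 66.
OR = (a·d)/(b·c) = (259 × 66) / (126 × 12) = 17094 / 1512 = 11.30556
The odds of subscription conversion are about 11.31 times as high in the free trial group.

11.31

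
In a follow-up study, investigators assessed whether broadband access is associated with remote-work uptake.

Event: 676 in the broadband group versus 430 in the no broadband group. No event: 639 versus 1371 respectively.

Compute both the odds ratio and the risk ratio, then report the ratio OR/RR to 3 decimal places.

1.567

From the description: a = 676, b = 639, c = 430, d = 1371.
OR = (676·1371)/(639·430) = 926796/274770 = 3.37299
Risk in exposed = 676/1315 = 0.51407; risk in unexposed = 430/1801 = 0.23876; RR = 2.15311
OR/RR = 3.37299 / 2.15311 = 1.56657
The outcome is not rare, so the OR lies further from 1 than the RR.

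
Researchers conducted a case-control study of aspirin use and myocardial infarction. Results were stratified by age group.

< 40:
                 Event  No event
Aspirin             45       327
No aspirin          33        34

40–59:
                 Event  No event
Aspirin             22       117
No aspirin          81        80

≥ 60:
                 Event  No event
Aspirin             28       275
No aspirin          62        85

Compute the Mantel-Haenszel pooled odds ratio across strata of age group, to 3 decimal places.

0.156

OR_MH = Σ(aᵢdᵢ/nᵢ) / Σ(bᵢcᵢ/nᵢ), where nᵢ is the stratum total.
Stratum 1 (< 40): n = 439; a·d/n = 45·34/439 = 3.4852; b·c/n = 327·33/439 = 24.5809
Stratum 2 (40–59): n = 300; a·d/n = 22·80/300 = 5.8667; b·c/n = 117·81/300 = 31.5900
Stratum 3 (≥ 60): n = 450; a·d/n = 28·85/450 = 5.2889; b·c/n = 275·62/450 = 37.8889
OR_MH = (3.4852 + 5.8667 + 5.2889) / (24.5809 + 31.5900 + 37.8889) = 14.6407 / 94.0598 = 0.15565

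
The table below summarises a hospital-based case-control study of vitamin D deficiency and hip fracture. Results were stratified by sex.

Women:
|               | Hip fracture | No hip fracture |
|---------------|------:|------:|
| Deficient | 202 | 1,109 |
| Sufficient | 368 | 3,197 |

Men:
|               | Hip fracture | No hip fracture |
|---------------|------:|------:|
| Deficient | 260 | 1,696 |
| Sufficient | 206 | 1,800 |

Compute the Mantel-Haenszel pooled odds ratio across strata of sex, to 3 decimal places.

OR_MH = Σ(aᵢdᵢ/nᵢ) / Σ(bᵢcᵢ/nᵢ), where nᵢ is the stratum total.
Stratum 1 (Women): n = 4876; a·d/n = 202·3197/4876 = 132.4434; b·c/n = 1109·368/4876 = 83.6981
Stratum 2 (Men): n = 3962; a·d/n = 260·1800/3962 = 118.1222; b·c/n = 1696·206/3962 = 88.1817
OR_MH = (132.4434 + 118.1222) / (83.6981 + 88.1817) = 250.5656 / 171.8798 = 1.45779

1.458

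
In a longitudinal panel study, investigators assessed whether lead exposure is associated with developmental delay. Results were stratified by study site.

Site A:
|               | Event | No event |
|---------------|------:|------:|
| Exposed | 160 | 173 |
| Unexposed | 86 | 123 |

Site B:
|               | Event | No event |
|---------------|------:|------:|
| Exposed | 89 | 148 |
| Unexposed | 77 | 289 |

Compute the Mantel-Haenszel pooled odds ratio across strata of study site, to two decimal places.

1.70

OR_MH = Σ(aᵢdᵢ/nᵢ) / Σ(bᵢcᵢ/nᵢ), where nᵢ is the stratum total.
Stratum 1 (Site A): n = 542; a·d/n = 160·123/542 = 36.3100; b·c/n = 173·86/542 = 27.4502
Stratum 2 (Site B): n = 603; a·d/n = 89·289/603 = 42.6551; b·c/n = 148·77/603 = 18.8988
OR_MH = (36.3100 + 42.6551) / (27.4502 + 18.8988) = 78.9650 / 46.3490 = 1.70370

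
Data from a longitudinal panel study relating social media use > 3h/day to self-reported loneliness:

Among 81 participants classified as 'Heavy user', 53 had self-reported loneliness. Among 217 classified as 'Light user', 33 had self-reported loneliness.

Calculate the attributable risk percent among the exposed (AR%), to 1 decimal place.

76.8

From the description: a = 53, b = 28, c = 33, d = 184.
Risk in exposed = 53/81 = 0.65432; risk in unexposed = 33/217 = 0.15207.
RR = 0.65432/0.15207 = 4.30266
AR% = (RR − 1)/RR × 100 = (4.30266 − 1)/4.30266 × 100 = 76.7585%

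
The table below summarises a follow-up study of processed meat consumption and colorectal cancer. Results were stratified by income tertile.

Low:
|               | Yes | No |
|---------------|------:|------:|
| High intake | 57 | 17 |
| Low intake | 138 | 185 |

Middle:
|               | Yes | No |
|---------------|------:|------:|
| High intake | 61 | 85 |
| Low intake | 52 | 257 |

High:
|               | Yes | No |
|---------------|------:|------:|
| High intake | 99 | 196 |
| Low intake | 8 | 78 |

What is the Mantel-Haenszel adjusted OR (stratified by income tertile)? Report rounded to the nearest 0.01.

4.12

OR_MH = Σ(aᵢdᵢ/nᵢ) / Σ(bᵢcᵢ/nᵢ), where nᵢ is the stratum total.
Stratum 1 (Low): n = 397; a·d/n = 57·185/397 = 26.5617; b·c/n = 17·138/397 = 5.9093
Stratum 2 (Middle): n = 455; a·d/n = 61·257/455 = 34.4549; b·c/n = 85·52/455 = 9.7143
Stratum 3 (High): n = 381; a·d/n = 99·78/381 = 20.2677; b·c/n = 196·8/381 = 4.1155
OR_MH = (26.5617 + 34.4549 + 20.2677) / (5.9093 + 9.7143 + 4.1155) = 81.2844 / 19.7391 = 4.11794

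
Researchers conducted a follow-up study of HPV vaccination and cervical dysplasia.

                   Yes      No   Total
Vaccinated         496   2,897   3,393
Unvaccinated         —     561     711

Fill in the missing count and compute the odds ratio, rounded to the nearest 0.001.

0.640

The missing cell is in the unexposed row: 711 − 561 = 150.
So a = 496, b = 2897, c = 150, d = 561.
OR = (a·d)/(b·c) = (496 × 561) / (2897 × 150) = 278256 / 434550 = 0.64033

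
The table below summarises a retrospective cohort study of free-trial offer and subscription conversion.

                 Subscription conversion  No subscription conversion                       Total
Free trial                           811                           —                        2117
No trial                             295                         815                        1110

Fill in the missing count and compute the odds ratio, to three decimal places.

The missing cell is in the exposed row: 2117 − 811 = 1306.
So a = 811, b = 1306, c = 295, d = 815.
OR = (a·d)/(b·c) = (811 × 815) / (1306 × 295) = 660965 / 385270 = 1.71559

1.716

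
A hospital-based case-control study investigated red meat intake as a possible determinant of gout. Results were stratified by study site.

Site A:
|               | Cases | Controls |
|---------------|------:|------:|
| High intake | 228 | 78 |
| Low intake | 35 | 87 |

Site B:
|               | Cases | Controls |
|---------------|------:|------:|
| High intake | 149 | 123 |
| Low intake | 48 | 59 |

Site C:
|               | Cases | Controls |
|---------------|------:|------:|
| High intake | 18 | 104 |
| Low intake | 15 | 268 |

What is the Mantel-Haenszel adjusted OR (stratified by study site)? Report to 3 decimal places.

3.156

OR_MH = Σ(aᵢdᵢ/nᵢ) / Σ(bᵢcᵢ/nᵢ), where nᵢ is the stratum total.
Stratum 1 (Site A): n = 428; a·d/n = 228·87/428 = 46.3458; b·c/n = 78·35/428 = 6.3785
Stratum 2 (Site B): n = 379; a·d/n = 149·59/379 = 23.1953; b·c/n = 123·48/379 = 15.5778
Stratum 3 (Site C): n = 405; a·d/n = 18·268/405 = 11.9111; b·c/n = 104·15/405 = 3.8519
OR_MH = (46.3458 + 23.1953 + 11.9111) / (6.3785 + 15.5778 + 3.8519) = 81.4522 / 25.8082 = 3.15606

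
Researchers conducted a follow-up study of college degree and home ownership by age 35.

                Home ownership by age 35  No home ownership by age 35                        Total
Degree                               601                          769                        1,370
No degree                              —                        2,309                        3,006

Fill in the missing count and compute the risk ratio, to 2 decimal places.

1.89

The missing cell is in the unexposed row: 3006 − 2309 = 697.
So a = 601, b = 769, c = 697, d = 2309.
RR = [a/(a+b)] / [c/(c+d)] = (601/1370) / (697/3006) = 0.43869/0.23187 = 1.89195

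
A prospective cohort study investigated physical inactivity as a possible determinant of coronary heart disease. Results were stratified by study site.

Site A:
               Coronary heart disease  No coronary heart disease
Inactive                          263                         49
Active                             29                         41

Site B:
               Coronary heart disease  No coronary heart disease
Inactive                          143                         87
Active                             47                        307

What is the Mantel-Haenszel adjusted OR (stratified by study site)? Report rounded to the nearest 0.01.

9.64

OR_MH = Σ(aᵢdᵢ/nᵢ) / Σ(bᵢcᵢ/nᵢ), where nᵢ is the stratum total.
Stratum 1 (Site A): n = 382; a·d/n = 263·41/382 = 28.2277; b·c/n = 49·29/382 = 3.7199
Stratum 2 (Site B): n = 584; a·d/n = 143·307/584 = 75.1729; b·c/n = 87·47/584 = 7.0017
OR_MH = (28.2277 + 75.1729) / (3.7199 + 7.0017) = 103.4007 / 10.7216 = 9.64414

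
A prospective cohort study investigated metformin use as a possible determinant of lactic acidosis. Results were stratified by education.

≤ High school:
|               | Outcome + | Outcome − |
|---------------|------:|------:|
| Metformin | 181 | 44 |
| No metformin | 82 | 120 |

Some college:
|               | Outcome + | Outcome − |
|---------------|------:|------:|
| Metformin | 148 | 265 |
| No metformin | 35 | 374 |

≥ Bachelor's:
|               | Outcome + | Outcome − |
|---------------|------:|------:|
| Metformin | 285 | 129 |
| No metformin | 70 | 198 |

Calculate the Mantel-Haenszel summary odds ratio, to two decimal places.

OR_MH = Σ(aᵢdᵢ/nᵢ) / Σ(bᵢcᵢ/nᵢ), where nᵢ is the stratum total.
Stratum 1 (≤ High school): n = 427; a·d/n = 181·120/427 = 50.8665; b·c/n = 44·82/427 = 8.4496
Stratum 2 (Some college): n = 822; a·d/n = 148·374/822 = 67.3382; b·c/n = 265·35/822 = 11.2835
Stratum 3 (≥ Bachelor's): n = 682; a·d/n = 285·198/682 = 82.7419; b·c/n = 129·70/682 = 13.2405
OR_MH = (50.8665 + 67.3382 + 82.7419) / (8.4496 + 11.2835 + 13.2405) = 200.9466 / 32.9736 = 6.09417

6.09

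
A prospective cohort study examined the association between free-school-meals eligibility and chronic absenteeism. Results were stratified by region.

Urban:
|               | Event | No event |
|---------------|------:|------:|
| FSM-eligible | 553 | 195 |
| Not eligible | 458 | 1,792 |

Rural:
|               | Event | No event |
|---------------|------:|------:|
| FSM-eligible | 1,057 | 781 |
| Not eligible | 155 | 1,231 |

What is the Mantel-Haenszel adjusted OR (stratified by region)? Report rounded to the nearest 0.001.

OR_MH = Σ(aᵢdᵢ/nᵢ) / Σ(bᵢcᵢ/nᵢ), where nᵢ is the stratum total.
Stratum 1 (Urban): n = 2998; a·d/n = 553·1792/2998 = 330.5457; b·c/n = 195·458/2998 = 29.7899
Stratum 2 (Rural): n = 3224; a·d/n = 1057·1231/3224 = 403.5878; b·c/n = 781·155/3224 = 37.5481
OR_MH = (330.5457 + 403.5878) / (29.7899 + 37.5481) = 734.1335 / 67.3379 = 10.90223

10.902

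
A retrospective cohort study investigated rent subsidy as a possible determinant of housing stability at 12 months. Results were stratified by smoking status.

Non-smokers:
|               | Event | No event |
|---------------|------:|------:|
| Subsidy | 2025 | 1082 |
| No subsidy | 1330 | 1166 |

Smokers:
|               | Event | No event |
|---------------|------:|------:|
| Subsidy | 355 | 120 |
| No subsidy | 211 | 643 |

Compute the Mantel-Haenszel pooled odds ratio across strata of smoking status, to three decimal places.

2.150

OR_MH = Σ(aᵢdᵢ/nᵢ) / Σ(bᵢcᵢ/nᵢ), where nᵢ is the stratum total.
Stratum 1 (Non-smokers): n = 5603; a·d/n = 2025·1166/5603 = 421.4082; b·c/n = 1082·1330/5603 = 256.8374
Stratum 2 (Smokers): n = 1329; a·d/n = 355·643/1329 = 171.7570; b·c/n = 120·211/1329 = 19.0519
OR_MH = (421.4082 + 171.7570) / (256.8374 + 19.0519) = 593.1651 / 275.8893 = 2.15001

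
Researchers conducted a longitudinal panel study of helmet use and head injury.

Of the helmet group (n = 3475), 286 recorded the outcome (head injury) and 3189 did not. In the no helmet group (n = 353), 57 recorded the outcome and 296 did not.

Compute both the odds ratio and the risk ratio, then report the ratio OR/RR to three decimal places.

From the description: a = 286, b = 3189, c = 57, d = 296.
OR = (286·296)/(3189·57) = 84656/181773 = 0.46572
Risk in exposed = 286/3475 = 0.08230; risk in unexposed = 57/353 = 0.16147; RR = 0.50970
OR/RR = 0.46572 / 0.50970 = 0.91373
The outcome is not rare, so the OR lies further from 1 than the RR.

0.914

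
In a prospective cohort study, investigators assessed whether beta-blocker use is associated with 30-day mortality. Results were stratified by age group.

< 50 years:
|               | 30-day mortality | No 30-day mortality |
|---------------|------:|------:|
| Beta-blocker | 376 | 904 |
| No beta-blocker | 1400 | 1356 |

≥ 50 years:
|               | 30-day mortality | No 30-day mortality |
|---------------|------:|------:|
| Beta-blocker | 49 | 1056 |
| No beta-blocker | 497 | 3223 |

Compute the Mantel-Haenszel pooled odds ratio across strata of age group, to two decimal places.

OR_MH = Σ(aᵢdᵢ/nᵢ) / Σ(bᵢcᵢ/nᵢ), where nᵢ is the stratum total.
Stratum 1 (< 50 years): n = 4036; a·d/n = 376·1356/4036 = 126.3271; b·c/n = 904·1400/4036 = 313.5778
Stratum 2 (≥ 50 years): n = 4825; a·d/n = 49·3223/4825 = 32.7310; b·c/n = 1056·497/4825 = 108.7735
OR_MH = (126.3271 + 32.7310) / (313.5778 + 108.7735) = 159.0580 / 422.3513 = 0.37660

0.38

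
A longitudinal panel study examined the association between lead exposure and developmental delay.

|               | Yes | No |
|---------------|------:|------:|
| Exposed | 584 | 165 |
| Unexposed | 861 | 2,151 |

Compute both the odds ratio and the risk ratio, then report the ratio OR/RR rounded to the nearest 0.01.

3.24

Cells: a = 584, b = 165, c = 861, d = 2151.
OR = (584·2151)/(165·861) = 1256184/142065 = 8.84232
Risk in exposed = 584/749 = 0.77971; risk in unexposed = 861/3012 = 0.28586; RR = 2.72761
OR/RR = 8.84232 / 2.72761 = 3.24178
The outcome is not rare, so the OR lies further from 1 than the RR.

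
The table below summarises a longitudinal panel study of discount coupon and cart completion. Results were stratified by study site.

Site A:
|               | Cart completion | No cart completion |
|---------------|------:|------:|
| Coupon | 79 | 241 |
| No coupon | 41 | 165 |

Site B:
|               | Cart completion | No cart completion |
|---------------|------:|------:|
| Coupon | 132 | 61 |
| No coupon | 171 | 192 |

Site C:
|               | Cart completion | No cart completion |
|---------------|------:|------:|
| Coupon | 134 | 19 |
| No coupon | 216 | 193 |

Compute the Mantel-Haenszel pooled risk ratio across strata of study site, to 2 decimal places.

RR_MH = Σ(aᵢ·n₀ᵢ/nᵢ) / Σ(cᵢ·n₁ᵢ/nᵢ), with n₁ᵢ = aᵢ+bᵢ (exposed), n₀ᵢ = cᵢ+dᵢ (unexposed), nᵢ = n₁ᵢ+n₀ᵢ.
Stratum 1 (Site A): n₁ = 320, n₀ = 206, n = 526; a·n₀/n = 79·206/526 = 30.9392; c·n₁/n = 41·320/526 = 24.9430
Stratum 2 (Site B): n₁ = 193, n₀ = 363, n = 556; a·n₀/n = 132·363/556 = 86.1799; c·n₁/n = 171·193/556 = 59.3579
Stratum 3 (Site C): n₁ = 153, n₀ = 409, n = 562; a·n₀/n = 134·409/562 = 97.5196; c·n₁/n = 216·153/562 = 58.8043
RR_MH = (30.9392 + 86.1799 + 97.5196) / (24.9430 + 59.3579 + 58.8043) = 214.6386 / 143.1051 = 1.49987

1.50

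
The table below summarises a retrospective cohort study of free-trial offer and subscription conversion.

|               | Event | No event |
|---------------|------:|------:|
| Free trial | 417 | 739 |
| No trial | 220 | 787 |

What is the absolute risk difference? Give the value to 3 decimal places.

Cells: a = 417, b = 739, c = 220, d = 787.
Risk in exposed = 417/1156 = 0.360727; risk in unexposed = 220/1007 = 0.218471.
Risk difference = 0.360727 − 0.218471 = 0.142256

0.142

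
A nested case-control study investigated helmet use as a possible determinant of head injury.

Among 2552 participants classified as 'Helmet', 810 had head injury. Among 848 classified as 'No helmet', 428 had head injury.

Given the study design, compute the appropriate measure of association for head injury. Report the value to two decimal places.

From the description: a = 810, b = 1742, c = 428, d = 420.
This is a nested case-control study: participants were sampled on outcome status, so risks in the source population cannot be estimated directly — relative risk is not valid here. The odds ratio is the appropriate measure.
OR = (a·d)/(b·c) = (810 × 420) / (1742 × 428) = 340200 / 745576 = 0.45629

0.46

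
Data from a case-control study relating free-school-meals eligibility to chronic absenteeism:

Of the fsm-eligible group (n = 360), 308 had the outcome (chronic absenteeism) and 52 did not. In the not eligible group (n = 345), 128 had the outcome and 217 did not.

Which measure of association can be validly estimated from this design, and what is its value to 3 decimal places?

10.041

From the description: a = 308, b = 52, c = 128, d = 217.
This is a case-control study: participants were sampled on outcome status, so risks in the source population cannot be estimated directly — relative risk is not valid here. The odds ratio is the appropriate measure.
OR = (a·d)/(b·c) = (308 × 217) / (52 × 128) = 66836 / 6656 = 10.04147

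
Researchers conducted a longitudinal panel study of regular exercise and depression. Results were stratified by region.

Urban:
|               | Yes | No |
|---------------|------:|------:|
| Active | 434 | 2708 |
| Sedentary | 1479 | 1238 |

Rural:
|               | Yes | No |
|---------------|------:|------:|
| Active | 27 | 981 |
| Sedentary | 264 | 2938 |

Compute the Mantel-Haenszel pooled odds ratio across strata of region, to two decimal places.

0.15

OR_MH = Σ(aᵢdᵢ/nᵢ) / Σ(bᵢcᵢ/nᵢ), where nᵢ is the stratum total.
Stratum 1 (Urban): n = 5859; a·d/n = 434·1238/5859 = 91.7037; b·c/n = 2708·1479/5859 = 683.5863
Stratum 2 (Rural): n = 4210; a·d/n = 27·2938/4210 = 18.8423; b·c/n = 981·264/4210 = 61.5164
OR_MH = (91.7037 + 18.8423) / (683.5863 + 61.5164) = 110.5460 / 745.1027 = 0.14836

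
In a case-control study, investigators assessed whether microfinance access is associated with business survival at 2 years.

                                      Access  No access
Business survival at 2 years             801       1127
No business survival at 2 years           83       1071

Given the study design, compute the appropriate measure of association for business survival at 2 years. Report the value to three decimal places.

Reading the table with exposure as columns: a = 801 (Access, case), b = 83 (Access, non-case), c = 1127 (No access, case), d = 1071.
This is a case-control study: participants were sampled on outcome status, so risks in the source population cannot be estimated directly — relative risk is not valid here. The odds ratio is the appropriate measure.
OR = (a·d)/(b·c) = (801 × 1071) / (83 × 1127) = 857871 / 93541 = 9.17107

9.171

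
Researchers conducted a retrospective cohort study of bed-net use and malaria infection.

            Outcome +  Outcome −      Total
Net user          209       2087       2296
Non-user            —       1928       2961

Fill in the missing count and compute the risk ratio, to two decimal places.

The missing cell is in the unexposed row: 2961 − 1928 = 1033.
So a = 209, b = 2087, c = 1033, d = 1928.
RR = [a/(a+b)] / [c/(c+d)] = (209/2296) / (1033/2961) = 0.09103/0.34887 = 0.26092

0.26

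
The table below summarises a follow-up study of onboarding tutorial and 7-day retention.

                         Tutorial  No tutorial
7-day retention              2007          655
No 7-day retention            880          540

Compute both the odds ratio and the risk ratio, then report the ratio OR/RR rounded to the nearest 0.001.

Reading the table with exposure as columns: a = 2007 (Tutorial, case), b = 880 (Tutorial, non-case), c = 655 (No tutorial, case), d = 540.
OR = (2007·540)/(880·655) = 1083780/576400 = 1.88026
Risk in exposed = 2007/2887 = 0.69519; risk in unexposed = 655/1195 = 0.54812; RR = 1.26832
OR/RR = 1.88026 / 1.26832 = 1.48248
The outcome is not rare, so the OR lies further from 1 than the RR.

1.482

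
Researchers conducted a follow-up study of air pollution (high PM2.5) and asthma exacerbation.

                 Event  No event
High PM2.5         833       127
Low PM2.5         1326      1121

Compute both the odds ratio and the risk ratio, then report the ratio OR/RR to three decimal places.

Cells: a = 833, b = 127, c = 1326, d = 1121.
OR = (833·1121)/(127·1326) = 933793/168402 = 5.54502
Risk in exposed = 833/960 = 0.86771; risk in unexposed = 1326/2447 = 0.54189; RR = 1.60127
OR/RR = 5.54502 / 1.60127 = 3.46289
The outcome is not rare, so the OR lies further from 1 than the RR.

3.463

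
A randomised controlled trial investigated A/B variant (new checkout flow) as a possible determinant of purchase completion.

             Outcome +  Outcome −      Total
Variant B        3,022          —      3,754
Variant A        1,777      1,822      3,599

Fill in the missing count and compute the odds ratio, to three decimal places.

The missing cell is in the exposed row: 3754 − 3022 = 732.
So a = 3022, b = 732, c = 1777, d = 1822.
OR = (a·d)/(b·c) = (3022 × 1822) / (732 × 1777) = 5506084 / 1300764 = 4.23296

4.233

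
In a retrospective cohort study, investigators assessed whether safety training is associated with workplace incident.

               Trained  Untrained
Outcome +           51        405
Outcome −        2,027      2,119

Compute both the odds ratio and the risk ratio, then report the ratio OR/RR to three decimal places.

0.861

Reading the table with exposure as columns: a = 51 (Trained, case), b = 2027 (Trained, non-case), c = 405 (Untrained, case), d = 2119.
OR = (51·2119)/(2027·405) = 108069/820935 = 0.13164
Risk in exposed = 51/2078 = 0.02454; risk in unexposed = 405/2524 = 0.16046; RR = 0.15295
OR/RR = 0.13164 / 0.15295 = 0.86066
The outcome is not rare, so the OR lies further from 1 than the RR.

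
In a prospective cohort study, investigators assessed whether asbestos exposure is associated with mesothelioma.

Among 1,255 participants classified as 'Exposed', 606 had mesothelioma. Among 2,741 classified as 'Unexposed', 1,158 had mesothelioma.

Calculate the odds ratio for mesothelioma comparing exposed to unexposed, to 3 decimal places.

1.276

From the description: a = 606, b = 649, c = 1158, d = 1583.
OR = (a·d)/(b·c) = (606 × 1583) / (649 × 1158) = 959298 / 751542 = 1.27644
The odds of mesothelioma are about 1.28 times as high in the exposed group.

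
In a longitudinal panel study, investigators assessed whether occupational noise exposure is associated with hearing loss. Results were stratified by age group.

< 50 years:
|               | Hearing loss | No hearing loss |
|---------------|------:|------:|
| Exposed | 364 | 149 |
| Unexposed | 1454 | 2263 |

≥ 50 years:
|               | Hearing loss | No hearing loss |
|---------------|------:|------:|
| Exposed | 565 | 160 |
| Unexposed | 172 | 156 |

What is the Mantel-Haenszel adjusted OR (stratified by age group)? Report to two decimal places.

3.60

OR_MH = Σ(aᵢdᵢ/nᵢ) / Σ(bᵢcᵢ/nᵢ), where nᵢ is the stratum total.
Stratum 1 (< 50 years): n = 4230; a·d/n = 364·2263/4230 = 194.7357; b·c/n = 149·1454/4230 = 51.2165
Stratum 2 (≥ 50 years): n = 1053; a·d/n = 565·156/1053 = 83.7037; b·c/n = 160·172/1053 = 26.1349
OR_MH = (194.7357 + 83.7037) / (51.2165 + 26.1349) = 278.4394 / 77.3514 = 3.59967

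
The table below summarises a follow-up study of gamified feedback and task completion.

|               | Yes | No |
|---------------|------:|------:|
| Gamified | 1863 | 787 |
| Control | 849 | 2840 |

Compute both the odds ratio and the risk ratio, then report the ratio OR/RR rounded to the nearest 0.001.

2.592

Cells: a = 1863, b = 787, c = 849, d = 2840.
OR = (1863·2840)/(787·849) = 5290920/668163 = 7.91861
Risk in exposed = 1863/2650 = 0.70302; risk in unexposed = 849/3689 = 0.23014; RR = 3.05470
OR/RR = 7.91861 / 3.05470 = 2.59227
The outcome is not rare, so the OR lies further from 1 than the RR.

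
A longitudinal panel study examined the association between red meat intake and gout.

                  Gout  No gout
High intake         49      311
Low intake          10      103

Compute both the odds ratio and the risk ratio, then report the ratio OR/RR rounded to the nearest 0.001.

Cells: a = 49, b = 311, c = 10, d = 103.
OR = (49·103)/(311·10) = 5047/3110 = 1.62283
Risk in exposed = 49/360 = 0.13611; risk in unexposed = 10/113 = 0.08850; RR = 1.53806
OR/RR = 1.62283 / 1.53806 = 1.05512
The outcome is not rare, so the OR lies further from 1 than the RR.

1.055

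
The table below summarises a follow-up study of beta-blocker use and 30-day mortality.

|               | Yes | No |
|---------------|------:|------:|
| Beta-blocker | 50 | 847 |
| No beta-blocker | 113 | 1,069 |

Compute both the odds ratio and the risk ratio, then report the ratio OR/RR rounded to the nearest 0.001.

Cells: a = 50, b = 847, c = 113, d = 1069.
OR = (50·1069)/(847·113) = 53450/95711 = 0.55845
Risk in exposed = 50/897 = 0.05574; risk in unexposed = 113/1182 = 0.09560; RR = 0.58306
OR/RR = 0.55845 / 0.58306 = 0.95779
The outcome is rare in both groups, so OR ≈ RR (ratio near 1).

0.958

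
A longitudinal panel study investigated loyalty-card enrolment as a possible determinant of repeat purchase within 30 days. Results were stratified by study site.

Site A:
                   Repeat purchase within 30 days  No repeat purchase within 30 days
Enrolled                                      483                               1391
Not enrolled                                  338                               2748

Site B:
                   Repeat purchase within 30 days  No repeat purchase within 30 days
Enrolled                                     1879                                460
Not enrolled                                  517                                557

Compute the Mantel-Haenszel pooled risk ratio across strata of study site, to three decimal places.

1.850

RR_MH = Σ(aᵢ·n₀ᵢ/nᵢ) / Σ(cᵢ·n₁ᵢ/nᵢ), with n₁ᵢ = aᵢ+bᵢ (exposed), n₀ᵢ = cᵢ+dᵢ (unexposed), nᵢ = n₁ᵢ+n₀ᵢ.
Stratum 1 (Site A): n₁ = 1874, n₀ = 3086, n = 4960; a·n₀/n = 483·3086/4960 = 300.5117; c·n₁/n = 338·1874/4960 = 127.7040
Stratum 2 (Site B): n₁ = 2339, n₀ = 1074, n = 3413; a·n₀/n = 1879·1074/3413 = 591.2822; c·n₁/n = 517·2339/3413 = 354.3109
RR_MH = (300.5117 + 591.2822) / (127.7040 + 354.3109) = 891.7939 / 482.0149 = 1.85014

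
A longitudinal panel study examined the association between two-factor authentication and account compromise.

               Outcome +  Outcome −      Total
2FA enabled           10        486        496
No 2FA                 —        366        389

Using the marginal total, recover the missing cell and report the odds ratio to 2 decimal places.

0.33

The missing cell is in the unexposed row: 389 − 366 = 23.
So a = 10, b = 486, c = 23, d = 366.
OR = (a·d)/(b·c) = (10 × 366) / (486 × 23) = 3660 / 11178 = 0.32743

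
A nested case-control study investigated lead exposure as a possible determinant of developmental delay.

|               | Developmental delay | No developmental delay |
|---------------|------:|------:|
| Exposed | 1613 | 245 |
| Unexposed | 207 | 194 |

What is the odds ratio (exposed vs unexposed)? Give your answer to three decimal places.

Cells: a = 1613, b = 245, c = 207, d = 194.
OR = (a·d)/(b·c) = (1613 × 194) / (245 × 207) = 312922 / 50715 = 6.17021
The odds of developmental delay are about 6.17 times as high in the exposed group.

6.170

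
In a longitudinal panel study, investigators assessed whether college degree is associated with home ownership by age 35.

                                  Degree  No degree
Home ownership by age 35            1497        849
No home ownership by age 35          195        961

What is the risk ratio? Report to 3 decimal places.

Reading the table with exposure as columns: a = 1497 (Degree, case), b = 195 (Degree, non-case), c = 849 (No degree, case), d = 961.
Risk in exposed = 1497/1692 = 0.88475; risk in unexposed = 849/1810 = 0.46906.
RR = 0.88475 / 0.46906 = 1.88622
The risk among the exposed is 1.89 times that among the unexposed.

1.886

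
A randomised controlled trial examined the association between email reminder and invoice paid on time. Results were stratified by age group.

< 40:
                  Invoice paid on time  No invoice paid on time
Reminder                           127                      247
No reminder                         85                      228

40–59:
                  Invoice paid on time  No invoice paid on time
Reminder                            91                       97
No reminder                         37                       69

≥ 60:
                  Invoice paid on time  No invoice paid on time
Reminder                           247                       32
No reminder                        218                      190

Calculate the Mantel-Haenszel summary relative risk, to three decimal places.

RR_MH = Σ(aᵢ·n₀ᵢ/nᵢ) / Σ(cᵢ·n₁ᵢ/nᵢ), with n₁ᵢ = aᵢ+bᵢ (exposed), n₀ᵢ = cᵢ+dᵢ (unexposed), nᵢ = n₁ᵢ+n₀ᵢ.
Stratum 1 (< 40): n₁ = 374, n₀ = 313, n = 687; a·n₀/n = 127·313/687 = 57.8617; c·n₁/n = 85·374/687 = 46.2737
Stratum 2 (40–59): n₁ = 188, n₀ = 106, n = 294; a·n₀/n = 91·106/294 = 32.8095; c·n₁/n = 37·188/294 = 23.6599
Stratum 3 (≥ 60): n₁ = 279, n₀ = 408, n = 687; a·n₀/n = 247·408/687 = 146.6900; c·n₁/n = 218·279/687 = 88.5328
RR_MH = (57.8617 + 32.8095 + 146.6900) / (46.2737 + 23.6599 + 88.5328) = 237.3612 / 158.4663 = 1.49787

1.498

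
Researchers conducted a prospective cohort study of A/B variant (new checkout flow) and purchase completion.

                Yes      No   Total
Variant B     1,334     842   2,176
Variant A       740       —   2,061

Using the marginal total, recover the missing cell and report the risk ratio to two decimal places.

The missing cell is in the unexposed row: 2061 − 740 = 1321.
So a = 1334, b = 842, c = 740, d = 1321.
RR = [a/(a+b)] / [c/(c+d)] = (1334/2176) / (740/2061) = 0.61305/0.35905 = 1.70743

1.71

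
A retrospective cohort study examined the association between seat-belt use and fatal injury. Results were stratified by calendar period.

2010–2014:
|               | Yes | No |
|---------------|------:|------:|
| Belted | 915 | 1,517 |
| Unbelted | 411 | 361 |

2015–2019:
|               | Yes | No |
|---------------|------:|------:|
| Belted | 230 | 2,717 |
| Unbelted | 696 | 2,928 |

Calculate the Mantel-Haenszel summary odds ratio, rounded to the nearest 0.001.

0.426

OR_MH = Σ(aᵢdᵢ/nᵢ) / Σ(bᵢcᵢ/nᵢ), where nᵢ is the stratum total.
Stratum 1 (2010–2014): n = 3204; a·d/n = 915·361/3204 = 103.0946; b·c/n = 1517·411/3204 = 194.5964
Stratum 2 (2015–2019): n = 6571; a·d/n = 230·2928/6571 = 102.4867; b·c/n = 2717·696/6571 = 287.7845
OR_MH = (103.0946 + 102.4867) / (194.5964 + 287.7845) = 205.5813 / 482.3809 = 0.42618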